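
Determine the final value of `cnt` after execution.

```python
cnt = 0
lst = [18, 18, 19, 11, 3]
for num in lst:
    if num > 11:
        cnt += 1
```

Let's trace through this code step by step.

Initialize: cnt = 0
Initialize: lst = [18, 18, 19, 11, 3]
Entering loop: for num in lst:

After execution: cnt = 3
3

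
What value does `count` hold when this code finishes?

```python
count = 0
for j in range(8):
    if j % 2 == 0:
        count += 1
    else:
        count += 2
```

Let's trace through this code step by step.

Initialize: count = 0
Entering loop: for j in range(8):

After execution: count = 12
12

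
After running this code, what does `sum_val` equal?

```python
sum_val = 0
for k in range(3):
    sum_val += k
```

Let's trace through this code step by step.

Initialize: sum_val = 0
Entering loop: for k in range(3):

After execution: sum_val = 3
3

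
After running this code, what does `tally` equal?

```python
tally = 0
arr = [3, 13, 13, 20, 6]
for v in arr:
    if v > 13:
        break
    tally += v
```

Let's trace through this code step by step.

Initialize: tally = 0
Initialize: arr = [3, 13, 13, 20, 6]
Entering loop: for v in arr:

After execution: tally = 29
29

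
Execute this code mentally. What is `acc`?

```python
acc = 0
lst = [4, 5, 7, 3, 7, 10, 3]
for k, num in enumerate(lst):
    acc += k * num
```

Let's trace through this code step by step.

Initialize: acc = 0
Initialize: lst = [4, 5, 7, 3, 7, 10, 3]
Entering loop: for k, num in enumerate(lst):

After execution: acc = 124
124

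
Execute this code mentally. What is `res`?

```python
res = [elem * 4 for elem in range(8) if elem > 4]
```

Let's trace through this code step by step.

Initialize: res = [elem * 4 for elem in range(8) if elem > 4]

After execution: res = [20, 24, 28]
[20, 24, 28]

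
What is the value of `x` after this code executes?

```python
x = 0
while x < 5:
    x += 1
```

Let's trace through this code step by step.

Initialize: x = 0
Entering loop: while x < 5:

After execution: x = 5
5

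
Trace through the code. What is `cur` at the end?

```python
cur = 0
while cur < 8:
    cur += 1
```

Let's trace through this code step by step.

Initialize: cur = 0
Entering loop: while cur < 8:

After execution: cur = 8
8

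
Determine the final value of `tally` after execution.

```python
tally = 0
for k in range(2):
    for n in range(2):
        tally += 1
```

Let's trace through this code step by step.

Initialize: tally = 0
Entering loop: for k in range(2):

After execution: tally = 4
4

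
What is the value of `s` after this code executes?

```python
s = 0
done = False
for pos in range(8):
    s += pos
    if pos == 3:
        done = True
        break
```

Let's trace through this code step by step.

Initialize: s = 0
Initialize: done = False
Entering loop: for pos in range(8):

After execution: s = 6
6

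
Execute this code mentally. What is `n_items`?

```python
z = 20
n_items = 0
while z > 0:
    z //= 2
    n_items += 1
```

Let's trace through this code step by step.

Initialize: z = 20
Initialize: n_items = 0
Entering loop: while z > 0:

After execution: n_items = 5
5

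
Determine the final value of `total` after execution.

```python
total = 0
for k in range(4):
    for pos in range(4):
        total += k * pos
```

Let's trace through this code step by step.

Initialize: total = 0
Entering loop: for k in range(4):

After execution: total = 36
36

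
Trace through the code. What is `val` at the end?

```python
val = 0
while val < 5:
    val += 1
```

Let's trace through this code step by step.

Initialize: val = 0
Entering loop: while val < 5:

After execution: val = 5
5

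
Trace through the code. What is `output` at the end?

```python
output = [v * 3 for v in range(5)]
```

Let's trace through this code step by step.

Initialize: output = [v * 3 for v in range(5)]

After execution: output = [0, 3, 6, 9, 12]
[0, 3, 6, 9, 12]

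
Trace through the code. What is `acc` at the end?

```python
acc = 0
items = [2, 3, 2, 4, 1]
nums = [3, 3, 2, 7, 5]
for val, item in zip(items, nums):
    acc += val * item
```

Let's trace through this code step by step.

Initialize: acc = 0
Initialize: items = [2, 3, 2, 4, 1]
Initialize: nums = [3, 3, 2, 7, 5]
Entering loop: for val, item in zip(items, nums):

After execution: acc = 52
52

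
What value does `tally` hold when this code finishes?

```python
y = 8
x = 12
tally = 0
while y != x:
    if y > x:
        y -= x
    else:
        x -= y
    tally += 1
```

Let's trace through this code step by step.

Initialize: y = 8
Initialize: x = 12
Initialize: tally = 0
Entering loop: while y != x:

After execution: tally = 2
2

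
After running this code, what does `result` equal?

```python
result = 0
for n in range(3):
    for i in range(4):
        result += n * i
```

Let's trace through this code step by step.

Initialize: result = 0
Entering loop: for n in range(3):

After execution: result = 18
18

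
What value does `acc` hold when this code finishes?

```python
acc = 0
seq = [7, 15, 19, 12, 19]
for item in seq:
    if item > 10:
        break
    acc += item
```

Let's trace through this code step by step.

Initialize: acc = 0
Initialize: seq = [7, 15, 19, 12, 19]
Entering loop: for item in seq:

After execution: acc = 7
7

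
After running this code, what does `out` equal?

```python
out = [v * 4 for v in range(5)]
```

Let's trace through this code step by step.

Initialize: out = [v * 4 for v in range(5)]

After execution: out = [0, 4, 8, 12, 16]
[0, 4, 8, 12, 16]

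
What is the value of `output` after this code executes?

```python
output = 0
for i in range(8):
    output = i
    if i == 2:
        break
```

Let's trace through this code step by step.

Initialize: output = 0
Entering loop: for i in range(8):

After execution: output = 2
2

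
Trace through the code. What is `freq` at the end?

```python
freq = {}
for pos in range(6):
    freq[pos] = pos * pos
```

Let's trace through this code step by step.

Initialize: freq = {}
Entering loop: for pos in range(6):

After execution: freq = {0: 0, 1: 1, 2: 4, 3: 9, 4: 16, 5: 25}
{0: 0, 1: 1, 2: 4, 3: 9, 4: 16, 5: 25}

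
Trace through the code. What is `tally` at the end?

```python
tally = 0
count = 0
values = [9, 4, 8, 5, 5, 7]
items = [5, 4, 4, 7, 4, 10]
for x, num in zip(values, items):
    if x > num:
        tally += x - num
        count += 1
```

Let's trace through this code step by step.

Initialize: tally = 0
Initialize: count = 0
Initialize: values = [9, 4, 8, 5, 5, 7]
Initialize: items = [5, 4, 4, 7, 4, 10]
Entering loop: for x, num in zip(values, items):

After execution: tally = 9
9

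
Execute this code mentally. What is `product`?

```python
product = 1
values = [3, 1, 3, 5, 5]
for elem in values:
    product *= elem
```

Let's trace through this code step by step.

Initialize: product = 1
Initialize: values = [3, 1, 3, 5, 5]
Entering loop: for elem in values:

After execution: product = 225
225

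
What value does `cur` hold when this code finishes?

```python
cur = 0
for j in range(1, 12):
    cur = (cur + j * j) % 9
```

Let's trace through this code step by step.

Initialize: cur = 0
Entering loop: for j in range(1, 12):

After execution: cur = 2
2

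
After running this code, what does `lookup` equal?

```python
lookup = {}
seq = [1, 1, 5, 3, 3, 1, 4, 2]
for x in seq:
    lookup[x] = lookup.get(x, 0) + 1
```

Let's trace through this code step by step.

Initialize: lookup = {}
Initialize: seq = [1, 1, 5, 3, 3, 1, 4, 2]
Entering loop: for x in seq:

After execution: lookup = {1: 3, 5: 1, 3: 2, 4: 1, 2: 1}
{1: 3, 5: 1, 3: 2, 4: 1, 2: 1}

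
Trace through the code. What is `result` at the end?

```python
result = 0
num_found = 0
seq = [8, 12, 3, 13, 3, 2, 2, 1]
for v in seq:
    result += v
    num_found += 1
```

Let's trace through this code step by step.

Initialize: result = 0
Initialize: num_found = 0
Initialize: seq = [8, 12, 3, 13, 3, 2, 2, 1]
Entering loop: for v in seq:

After execution: result = 44
44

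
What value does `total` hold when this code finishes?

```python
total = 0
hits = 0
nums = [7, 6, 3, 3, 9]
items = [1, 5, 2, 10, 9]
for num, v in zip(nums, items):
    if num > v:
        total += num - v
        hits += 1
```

Let's trace through this code step by step.

Initialize: total = 0
Initialize: hits = 0
Initialize: nums = [7, 6, 3, 3, 9]
Initialize: items = [1, 5, 2, 10, 9]
Entering loop: for num, v in zip(nums, items):

After execution: total = 8
8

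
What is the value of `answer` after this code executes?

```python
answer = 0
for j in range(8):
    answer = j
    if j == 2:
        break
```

Let's trace through this code step by step.

Initialize: answer = 0
Entering loop: for j in range(8):

After execution: answer = 2
2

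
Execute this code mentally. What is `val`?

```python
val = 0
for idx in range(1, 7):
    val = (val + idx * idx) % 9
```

Let's trace through this code step by step.

Initialize: val = 0
Entering loop: for idx in range(1, 7):

After execution: val = 1
1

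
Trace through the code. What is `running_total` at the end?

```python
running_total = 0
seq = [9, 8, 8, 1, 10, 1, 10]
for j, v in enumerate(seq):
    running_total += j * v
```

Let's trace through this code step by step.

Initialize: running_total = 0
Initialize: seq = [9, 8, 8, 1, 10, 1, 10]
Entering loop: for j, v in enumerate(seq):

After execution: running_total = 132
132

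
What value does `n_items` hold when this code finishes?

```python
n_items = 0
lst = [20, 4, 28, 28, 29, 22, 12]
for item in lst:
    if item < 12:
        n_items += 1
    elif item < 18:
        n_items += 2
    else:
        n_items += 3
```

Let's trace through this code step by step.

Initialize: n_items = 0
Initialize: lst = [20, 4, 28, 28, 29, 22, 12]
Entering loop: for item in lst:

After execution: n_items = 18
18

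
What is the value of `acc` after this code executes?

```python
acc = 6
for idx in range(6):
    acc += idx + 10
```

Let's trace through this code step by step.

Initialize: acc = 6
Entering loop: for idx in range(6):

After execution: acc = 81
81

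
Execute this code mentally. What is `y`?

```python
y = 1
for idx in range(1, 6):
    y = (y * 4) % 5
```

Let's trace through this code step by step.

Initialize: y = 1
Entering loop: for idx in range(1, 6):

After execution: y = 4
4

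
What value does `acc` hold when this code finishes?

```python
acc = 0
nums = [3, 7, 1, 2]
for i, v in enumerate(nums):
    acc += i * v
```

Let's trace through this code step by step.

Initialize: acc = 0
Initialize: nums = [3, 7, 1, 2]
Entering loop: for i, v in enumerate(nums):

After execution: acc = 15
15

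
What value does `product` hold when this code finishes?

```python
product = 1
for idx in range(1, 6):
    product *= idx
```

Let's trace through this code step by step.

Initialize: product = 1
Entering loop: for idx in range(1, 6):

After execution: product = 120
120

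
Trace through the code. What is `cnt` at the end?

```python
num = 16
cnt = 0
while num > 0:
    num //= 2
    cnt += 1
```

Let's trace through this code step by step.

Initialize: num = 16
Initialize: cnt = 0
Entering loop: while num > 0:

After execution: cnt = 5
5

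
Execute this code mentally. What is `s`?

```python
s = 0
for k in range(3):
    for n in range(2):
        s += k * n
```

Let's trace through this code step by step.

Initialize: s = 0
Entering loop: for k in range(3):

After execution: s = 3
3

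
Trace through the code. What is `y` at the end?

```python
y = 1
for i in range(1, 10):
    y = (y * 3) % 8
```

Let's trace through this code step by step.

Initialize: y = 1
Entering loop: for i in range(1, 10):

After execution: y = 3
3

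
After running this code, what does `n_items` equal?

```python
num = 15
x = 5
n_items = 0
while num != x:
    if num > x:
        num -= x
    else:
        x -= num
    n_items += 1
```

Let's trace through this code step by step.

Initialize: num = 15
Initialize: x = 5
Initialize: n_items = 0
Entering loop: while num != x:

After execution: n_items = 2
2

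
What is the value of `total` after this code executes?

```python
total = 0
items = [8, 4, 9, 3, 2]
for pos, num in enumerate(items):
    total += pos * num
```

Let's trace through this code step by step.

Initialize: total = 0
Initialize: items = [8, 4, 9, 3, 2]
Entering loop: for pos, num in enumerate(items):

After execution: total = 39
39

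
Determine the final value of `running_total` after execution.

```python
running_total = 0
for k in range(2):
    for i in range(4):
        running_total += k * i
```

Let's trace through this code step by step.

Initialize: running_total = 0
Entering loop: for k in range(2):

After execution: running_total = 6
6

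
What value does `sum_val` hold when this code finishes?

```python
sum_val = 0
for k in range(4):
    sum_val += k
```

Let's trace through this code step by step.

Initialize: sum_val = 0
Entering loop: for k in range(4):

After execution: sum_val = 6
6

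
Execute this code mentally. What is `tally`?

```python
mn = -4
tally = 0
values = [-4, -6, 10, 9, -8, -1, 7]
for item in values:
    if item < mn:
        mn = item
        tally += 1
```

Let's trace through this code step by step.

Initialize: mn = -4
Initialize: tally = 0
Initialize: values = [-4, -6, 10, 9, -8, -1, 7]
Entering loop: for item in values:

After execution: tally = 2
2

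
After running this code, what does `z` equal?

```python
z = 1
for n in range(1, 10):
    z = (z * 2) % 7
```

Let's trace through this code step by step.

Initialize: z = 1
Entering loop: for n in range(1, 10):

After execution: z = 1
1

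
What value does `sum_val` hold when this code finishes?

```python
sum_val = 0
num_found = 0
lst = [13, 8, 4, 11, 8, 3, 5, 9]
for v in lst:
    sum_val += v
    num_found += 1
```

Let's trace through this code step by step.

Initialize: sum_val = 0
Initialize: num_found = 0
Initialize: lst = [13, 8, 4, 11, 8, 3, 5, 9]
Entering loop: for v in lst:

After execution: sum_val = 61
61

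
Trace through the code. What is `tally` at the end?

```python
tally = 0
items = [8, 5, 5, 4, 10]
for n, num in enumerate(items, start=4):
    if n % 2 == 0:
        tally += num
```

Let's trace through this code step by step.

Initialize: tally = 0
Initialize: items = [8, 5, 5, 4, 10]
Entering loop: for n, num in enumerate(items, start=4):

After execution: tally = 23
23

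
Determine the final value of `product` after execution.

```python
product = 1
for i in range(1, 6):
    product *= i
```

Let's trace through this code step by step.

Initialize: product = 1
Entering loop: for i in range(1, 6):

After execution: product = 120
120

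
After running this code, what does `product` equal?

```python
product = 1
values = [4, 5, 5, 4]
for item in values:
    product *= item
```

Let's trace through this code step by step.

Initialize: product = 1
Initialize: values = [4, 5, 5, 4]
Entering loop: for item in values:

After execution: product = 400
400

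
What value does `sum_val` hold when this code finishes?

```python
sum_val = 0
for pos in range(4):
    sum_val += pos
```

Let's trace through this code step by step.

Initialize: sum_val = 0
Entering loop: for pos in range(4):

After execution: sum_val = 6
6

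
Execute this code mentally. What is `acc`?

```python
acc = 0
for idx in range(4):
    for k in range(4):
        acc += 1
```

Let's trace through this code step by step.

Initialize: acc = 0
Entering loop: for idx in range(4):

After execution: acc = 16
16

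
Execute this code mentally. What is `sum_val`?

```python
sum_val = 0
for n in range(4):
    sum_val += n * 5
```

Let's trace through this code step by step.

Initialize: sum_val = 0
Entering loop: for n in range(4):

After execution: sum_val = 30
30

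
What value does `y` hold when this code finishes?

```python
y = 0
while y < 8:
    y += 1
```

Let's trace through this code step by step.

Initialize: y = 0
Entering loop: while y < 8:

After execution: y = 8
8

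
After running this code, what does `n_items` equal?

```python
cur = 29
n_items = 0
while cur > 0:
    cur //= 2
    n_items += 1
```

Let's trace through this code step by step.

Initialize: cur = 29
Initialize: n_items = 0
Entering loop: while cur > 0:

After execution: n_items = 5
5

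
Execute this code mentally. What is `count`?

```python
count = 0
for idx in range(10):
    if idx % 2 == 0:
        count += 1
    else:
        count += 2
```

Let's trace through this code step by step.

Initialize: count = 0
Entering loop: for idx in range(10):

After execution: count = 15
15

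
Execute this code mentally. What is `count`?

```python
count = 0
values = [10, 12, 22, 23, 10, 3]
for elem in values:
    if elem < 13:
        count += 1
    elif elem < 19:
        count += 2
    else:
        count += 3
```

Let's trace through this code step by step.

Initialize: count = 0
Initialize: values = [10, 12, 22, 23, 10, 3]
Entering loop: for elem in values:

After execution: count = 10
10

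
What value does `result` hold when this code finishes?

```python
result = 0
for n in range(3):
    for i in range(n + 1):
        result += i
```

Let's trace through this code step by step.

Initialize: result = 0
Entering loop: for n in range(3):

After execution: result = 4
4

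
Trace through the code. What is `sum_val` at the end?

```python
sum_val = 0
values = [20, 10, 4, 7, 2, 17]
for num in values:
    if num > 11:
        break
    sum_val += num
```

Let's trace through this code step by step.

Initialize: sum_val = 0
Initialize: values = [20, 10, 4, 7, 2, 17]
Entering loop: for num in values:

After execution: sum_val = 0
0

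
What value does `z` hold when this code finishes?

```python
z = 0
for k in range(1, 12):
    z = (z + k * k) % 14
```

Let's trace through this code step by step.

Initialize: z = 0
Entering loop: for k in range(1, 12):

After execution: z = 2
2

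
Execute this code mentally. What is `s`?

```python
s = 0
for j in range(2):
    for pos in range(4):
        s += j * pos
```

Let's trace through this code step by step.

Initialize: s = 0
Entering loop: for j in range(2):

After execution: s = 6
6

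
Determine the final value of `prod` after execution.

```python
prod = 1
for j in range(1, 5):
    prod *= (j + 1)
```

Let's trace through this code step by step.

Initialize: prod = 1
Entering loop: for j in range(1, 5):

After execution: prod = 120
120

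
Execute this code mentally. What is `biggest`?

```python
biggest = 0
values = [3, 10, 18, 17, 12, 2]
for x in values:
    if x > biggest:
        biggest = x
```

Let's trace through this code step by step.

Initialize: biggest = 0
Initialize: values = [3, 10, 18, 17, 12, 2]
Entering loop: for x in values:

After execution: biggest = 18
18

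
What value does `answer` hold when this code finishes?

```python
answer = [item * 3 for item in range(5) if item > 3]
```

Let's trace through this code step by step.

Initialize: answer = [item * 3 for item in range(5) if item > 3]

After execution: answer = [12]
[12]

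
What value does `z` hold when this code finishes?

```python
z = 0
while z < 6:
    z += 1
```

Let's trace through this code step by step.

Initialize: z = 0
Entering loop: while z < 6:

After execution: z = 6
6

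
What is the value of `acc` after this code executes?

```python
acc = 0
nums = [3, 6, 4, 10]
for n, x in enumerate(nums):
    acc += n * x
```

Let's trace through this code step by step.

Initialize: acc = 0
Initialize: nums = [3, 6, 4, 10]
Entering loop: for n, x in enumerate(nums):

After execution: acc = 44
44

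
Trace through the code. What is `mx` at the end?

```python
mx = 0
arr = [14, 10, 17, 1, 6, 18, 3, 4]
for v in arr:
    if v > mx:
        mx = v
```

Let's trace through this code step by step.

Initialize: mx = 0
Initialize: arr = [14, 10, 17, 1, 6, 18, 3, 4]
Entering loop: for v in arr:

After execution: mx = 18
18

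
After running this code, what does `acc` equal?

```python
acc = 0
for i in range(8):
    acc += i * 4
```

Let's trace through this code step by step.

Initialize: acc = 0
Entering loop: for i in range(8):

After execution: acc = 112
112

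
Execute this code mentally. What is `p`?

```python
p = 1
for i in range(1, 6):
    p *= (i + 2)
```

Let's trace through this code step by step.

Initialize: p = 1
Entering loop: for i in range(1, 6):

After execution: p = 2520
2520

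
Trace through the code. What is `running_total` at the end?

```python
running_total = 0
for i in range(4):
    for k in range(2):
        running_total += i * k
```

Let's trace through this code step by step.

Initialize: running_total = 0
Entering loop: for i in range(4):

After execution: running_total = 6
6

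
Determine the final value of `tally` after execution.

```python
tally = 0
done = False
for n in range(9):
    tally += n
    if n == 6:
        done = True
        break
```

Let's trace through this code step by step.

Initialize: tally = 0
Initialize: done = False
Entering loop: for n in range(9):

After execution: tally = 21
21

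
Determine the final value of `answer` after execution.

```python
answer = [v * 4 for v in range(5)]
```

Let's trace through this code step by step.

Initialize: answer = [v * 4 for v in range(5)]

After execution: answer = [0, 4, 8, 12, 16]
[0, 4, 8, 12, 16]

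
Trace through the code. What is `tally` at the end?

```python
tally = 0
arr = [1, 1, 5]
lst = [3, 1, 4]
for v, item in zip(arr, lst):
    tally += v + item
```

Let's trace through this code step by step.

Initialize: tally = 0
Initialize: arr = [1, 1, 5]
Initialize: lst = [3, 1, 4]
Entering loop: for v, item in zip(arr, lst):

After execution: tally = 15
15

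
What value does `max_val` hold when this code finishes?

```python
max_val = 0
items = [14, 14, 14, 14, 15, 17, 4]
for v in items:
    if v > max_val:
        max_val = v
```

Let's trace through this code step by step.

Initialize: max_val = 0
Initialize: items = [14, 14, 14, 14, 15, 17, 4]
Entering loop: for v in items:

After execution: max_val = 17
17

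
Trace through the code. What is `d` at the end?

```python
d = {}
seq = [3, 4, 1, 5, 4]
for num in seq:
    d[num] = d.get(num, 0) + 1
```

Let's trace through this code step by step.

Initialize: d = {}
Initialize: seq = [3, 4, 1, 5, 4]
Entering loop: for num in seq:

After execution: d = {3: 1, 4: 2, 1: 1, 5: 1}
{3: 1, 4: 2, 1: 1, 5: 1}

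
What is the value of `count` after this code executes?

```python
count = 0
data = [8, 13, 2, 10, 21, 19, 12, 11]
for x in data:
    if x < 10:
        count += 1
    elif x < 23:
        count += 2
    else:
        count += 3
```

Let's trace through this code step by step.

Initialize: count = 0
Initialize: data = [8, 13, 2, 10, 21, 19, 12, 11]
Entering loop: for x in data:

After execution: count = 14
14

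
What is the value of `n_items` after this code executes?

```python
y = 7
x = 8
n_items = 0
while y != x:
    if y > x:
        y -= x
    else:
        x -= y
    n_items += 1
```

Let's trace through this code step by step.

Initialize: y = 7
Initialize: x = 8
Initialize: n_items = 0
Entering loop: while y != x:

After execution: n_items = 7
7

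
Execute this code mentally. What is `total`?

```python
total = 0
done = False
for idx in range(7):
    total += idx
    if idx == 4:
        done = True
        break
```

Let's trace through this code step by step.

Initialize: total = 0
Initialize: done = False
Entering loop: for idx in range(7):

After execution: total = 10
10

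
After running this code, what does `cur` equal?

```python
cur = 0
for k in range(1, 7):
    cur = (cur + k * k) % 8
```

Let's trace through this code step by step.

Initialize: cur = 0
Entering loop: for k in range(1, 7):

After execution: cur = 3
3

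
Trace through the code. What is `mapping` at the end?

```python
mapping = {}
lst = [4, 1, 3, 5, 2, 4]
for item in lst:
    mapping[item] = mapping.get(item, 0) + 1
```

Let's trace through this code step by step.

Initialize: mapping = {}
Initialize: lst = [4, 1, 3, 5, 2, 4]
Entering loop: for item in lst:

After execution: mapping = {4: 2, 1: 1, 3: 1, 5: 1, 2: 1}
{4: 2, 1: 1, 3: 1, 5: 1, 2: 1}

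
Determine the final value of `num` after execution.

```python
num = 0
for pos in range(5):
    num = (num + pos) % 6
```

Let's trace through this code step by step.

Initialize: num = 0
Entering loop: for pos in range(5):

After execution: num = 4
4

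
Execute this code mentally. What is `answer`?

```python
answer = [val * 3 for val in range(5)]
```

Let's trace through this code step by step.

Initialize: answer = [val * 3 for val in range(5)]

After execution: answer = [0, 3, 6, 9, 12]
[0, 3, 6, 9, 12]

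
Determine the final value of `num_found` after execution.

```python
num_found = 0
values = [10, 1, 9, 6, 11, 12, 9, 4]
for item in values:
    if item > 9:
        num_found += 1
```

Let's trace through this code step by step.

Initialize: num_found = 0
Initialize: values = [10, 1, 9, 6, 11, 12, 9, 4]
Entering loop: for item in values:

After execution: num_found = 3
3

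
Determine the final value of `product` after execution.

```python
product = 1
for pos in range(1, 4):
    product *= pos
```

Let's trace through this code step by step.

Initialize: product = 1
Entering loop: for pos in range(1, 4):

After execution: product = 6
6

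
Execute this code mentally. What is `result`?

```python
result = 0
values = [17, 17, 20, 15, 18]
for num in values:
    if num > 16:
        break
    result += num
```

Let's trace through this code step by step.

Initialize: result = 0
Initialize: values = [17, 17, 20, 15, 18]
Entering loop: for num in values:

After execution: result = 0
0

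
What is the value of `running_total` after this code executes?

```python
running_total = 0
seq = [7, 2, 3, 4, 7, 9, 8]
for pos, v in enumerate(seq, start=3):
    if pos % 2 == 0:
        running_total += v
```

Let's trace through this code step by step.

Initialize: running_total = 0
Initialize: seq = [7, 2, 3, 4, 7, 9, 8]
Entering loop: for pos, v in enumerate(seq, start=3):

After execution: running_total = 15
15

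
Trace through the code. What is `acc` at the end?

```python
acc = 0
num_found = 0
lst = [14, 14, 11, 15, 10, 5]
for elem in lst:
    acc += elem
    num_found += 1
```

Let's trace through this code step by step.

Initialize: acc = 0
Initialize: num_found = 0
Initialize: lst = [14, 14, 11, 15, 10, 5]
Entering loop: for elem in lst:

After execution: acc = 69
69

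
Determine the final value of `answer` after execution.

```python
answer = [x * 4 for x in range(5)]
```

Let's trace through this code step by step.

Initialize: answer = [x * 4 for x in range(5)]

After execution: answer = [0, 4, 8, 12, 16]
[0, 4, 8, 12, 16]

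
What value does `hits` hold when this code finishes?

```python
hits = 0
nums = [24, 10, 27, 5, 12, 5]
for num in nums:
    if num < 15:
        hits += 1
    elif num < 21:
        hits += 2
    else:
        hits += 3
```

Let's trace through this code step by step.

Initialize: hits = 0
Initialize: nums = [24, 10, 27, 5, 12, 5]
Entering loop: for num in nums:

After execution: hits = 10
10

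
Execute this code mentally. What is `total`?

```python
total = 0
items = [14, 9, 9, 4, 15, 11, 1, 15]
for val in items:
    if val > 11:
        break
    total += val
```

Let's trace through this code step by step.

Initialize: total = 0
Initialize: items = [14, 9, 9, 4, 15, 11, 1, 15]
Entering loop: for val in items:

After execution: total = 0
0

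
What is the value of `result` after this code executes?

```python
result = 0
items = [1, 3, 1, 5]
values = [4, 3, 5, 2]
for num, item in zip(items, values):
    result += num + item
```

Let's trace through this code step by step.

Initialize: result = 0
Initialize: items = [1, 3, 1, 5]
Initialize: values = [4, 3, 5, 2]
Entering loop: for num, item in zip(items, values):

After execution: result = 24
24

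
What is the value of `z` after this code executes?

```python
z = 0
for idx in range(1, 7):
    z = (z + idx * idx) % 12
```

Let's trace through this code step by step.

Initialize: z = 0
Entering loop: for idx in range(1, 7):

After execution: z = 7
7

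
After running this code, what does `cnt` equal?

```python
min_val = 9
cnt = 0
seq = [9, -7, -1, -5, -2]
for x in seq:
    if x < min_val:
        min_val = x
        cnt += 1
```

Let's trace through this code step by step.

Initialize: min_val = 9
Initialize: cnt = 0
Initialize: seq = [9, -7, -1, -5, -2]
Entering loop: for x in seq:

After execution: cnt = 1
1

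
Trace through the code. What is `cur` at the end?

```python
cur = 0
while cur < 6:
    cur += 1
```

Let's trace through this code step by step.

Initialize: cur = 0
Entering loop: while cur < 6:

After execution: cur = 6
6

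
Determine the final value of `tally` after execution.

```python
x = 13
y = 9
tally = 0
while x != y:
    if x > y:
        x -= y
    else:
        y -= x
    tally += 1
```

Let's trace through this code step by step.

Initialize: x = 13
Initialize: y = 9
Initialize: tally = 0
Entering loop: while x != y:

After execution: tally = 6
6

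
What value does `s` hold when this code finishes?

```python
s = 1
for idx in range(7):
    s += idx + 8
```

Let's trace through this code step by step.

Initialize: s = 1
Entering loop: for idx in range(7):

After execution: s = 78
78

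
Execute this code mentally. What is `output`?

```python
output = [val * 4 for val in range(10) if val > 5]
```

Let's trace through this code step by step.

Initialize: output = [val * 4 for val in range(10) if val > 5]

After execution: output = [24, 28, 32, 36]
[24, 28, 32, 36]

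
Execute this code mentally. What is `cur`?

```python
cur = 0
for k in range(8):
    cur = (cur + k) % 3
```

Let's trace through this code step by step.

Initialize: cur = 0
Entering loop: for k in range(8):

After execution: cur = 1
1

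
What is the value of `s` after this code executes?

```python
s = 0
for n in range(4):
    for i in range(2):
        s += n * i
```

Let's trace through this code step by step.

Initialize: s = 0
Entering loop: for n in range(4):

After execution: s = 6
6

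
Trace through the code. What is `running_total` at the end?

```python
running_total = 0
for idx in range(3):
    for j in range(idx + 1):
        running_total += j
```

Let's trace through this code step by step.

Initialize: running_total = 0
Entering loop: for idx in range(3):

After execution: running_total = 4
4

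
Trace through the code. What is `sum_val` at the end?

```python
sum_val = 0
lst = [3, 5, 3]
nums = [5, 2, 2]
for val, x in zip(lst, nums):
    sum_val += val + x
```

Let's trace through this code step by step.

Initialize: sum_val = 0
Initialize: lst = [3, 5, 3]
Initialize: nums = [5, 2, 2]
Entering loop: for val, x in zip(lst, nums):

After execution: sum_val = 20
20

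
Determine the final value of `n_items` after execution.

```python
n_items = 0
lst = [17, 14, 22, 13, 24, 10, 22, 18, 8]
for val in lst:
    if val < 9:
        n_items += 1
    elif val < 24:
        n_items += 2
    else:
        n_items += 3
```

Let's trace through this code step by step.

Initialize: n_items = 0
Initialize: lst = [17, 14, 22, 13, 24, 10, 22, 18, 8]
Entering loop: for val in lst:

After execution: n_items = 18
18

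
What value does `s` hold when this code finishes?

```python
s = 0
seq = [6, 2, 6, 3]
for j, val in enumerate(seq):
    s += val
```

Let's trace through this code step by step.

Initialize: s = 0
Initialize: seq = [6, 2, 6, 3]
Entering loop: for j, val in enumerate(seq):

After execution: s = 17
17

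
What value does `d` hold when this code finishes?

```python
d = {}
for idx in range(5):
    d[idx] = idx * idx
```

Let's trace through this code step by step.

Initialize: d = {}
Entering loop: for idx in range(5):

After execution: d = {0: 0, 1: 1, 2: 4, 3: 9, 4: 16}
{0: 0, 1: 1, 2: 4, 3: 9, 4: 16}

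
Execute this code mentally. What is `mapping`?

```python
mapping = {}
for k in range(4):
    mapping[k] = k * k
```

Let's trace through this code step by step.

Initialize: mapping = {}
Entering loop: for k in range(4):

After execution: mapping = {0: 0, 1: 1, 2: 4, 3: 9}
{0: 0, 1: 1, 2: 4, 3: 9}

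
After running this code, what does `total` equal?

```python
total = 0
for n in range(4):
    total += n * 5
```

Let's trace through this code step by step.

Initialize: total = 0
Entering loop: for n in range(4):

After execution: total = 30
30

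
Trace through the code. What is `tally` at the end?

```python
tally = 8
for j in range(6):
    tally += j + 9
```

Let's trace through this code step by step.

Initialize: tally = 8
Entering loop: for j in range(6):

After execution: tally = 77
77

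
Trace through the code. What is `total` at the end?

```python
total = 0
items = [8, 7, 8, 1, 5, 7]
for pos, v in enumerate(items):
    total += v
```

Let's trace through this code step by step.

Initialize: total = 0
Initialize: items = [8, 7, 8, 1, 5, 7]
Entering loop: for pos, v in enumerate(items):

After execution: total = 36
36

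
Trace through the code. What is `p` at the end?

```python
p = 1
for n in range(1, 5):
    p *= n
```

Let's trace through this code step by step.

Initialize: p = 1
Entering loop: for n in range(1, 5):

After execution: p = 24
24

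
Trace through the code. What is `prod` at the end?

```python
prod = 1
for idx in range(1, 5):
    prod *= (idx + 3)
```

Let's trace through this code step by step.

Initialize: prod = 1
Entering loop: for idx in range(1, 5):

After execution: prod = 840
840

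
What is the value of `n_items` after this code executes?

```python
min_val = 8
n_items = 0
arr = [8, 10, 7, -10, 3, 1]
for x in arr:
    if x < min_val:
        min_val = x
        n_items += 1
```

Let's trace through this code step by step.

Initialize: min_val = 8
Initialize: n_items = 0
Initialize: arr = [8, 10, 7, -10, 3, 1]
Entering loop: for x in arr:

After execution: n_items = 2
2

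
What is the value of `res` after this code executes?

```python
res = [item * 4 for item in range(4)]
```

Let's trace through this code step by step.

Initialize: res = [item * 4 for item in range(4)]

After execution: res = [0, 4, 8, 12]
[0, 4, 8, 12]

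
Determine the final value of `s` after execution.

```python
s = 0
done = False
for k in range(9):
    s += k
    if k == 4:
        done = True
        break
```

Let's trace through this code step by step.

Initialize: s = 0
Initialize: done = False
Entering loop: for k in range(9):

After execution: s = 10
10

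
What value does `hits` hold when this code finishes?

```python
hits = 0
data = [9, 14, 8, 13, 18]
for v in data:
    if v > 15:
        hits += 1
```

Let's trace through this code step by step.

Initialize: hits = 0
Initialize: data = [9, 14, 8, 13, 18]
Entering loop: for v in data:

After execution: hits = 1
1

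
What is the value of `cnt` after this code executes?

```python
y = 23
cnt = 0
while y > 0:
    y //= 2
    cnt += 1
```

Let's trace through this code step by step.

Initialize: y = 23
Initialize: cnt = 0
Entering loop: while y > 0:

After execution: cnt = 5
5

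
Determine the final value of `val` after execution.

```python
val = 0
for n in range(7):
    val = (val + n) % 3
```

Let's trace through this code step by step.

Initialize: val = 0
Entering loop: for n in range(7):

After execution: val = 0
0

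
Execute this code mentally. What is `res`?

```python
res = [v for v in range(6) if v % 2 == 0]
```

Let's trace through this code step by step.

Initialize: res = [v for v in range(6) if v % 2 == 0]

After execution: res = [0, 2, 4]
[0, 2, 4]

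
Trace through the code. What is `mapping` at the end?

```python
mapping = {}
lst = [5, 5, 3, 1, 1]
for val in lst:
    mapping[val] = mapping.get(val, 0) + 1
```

Let's trace through this code step by step.

Initialize: mapping = {}
Initialize: lst = [5, 5, 3, 1, 1]
Entering loop: for val in lst:

After execution: mapping = {5: 2, 3: 1, 1: 2}
{5: 2, 3: 1, 1: 2}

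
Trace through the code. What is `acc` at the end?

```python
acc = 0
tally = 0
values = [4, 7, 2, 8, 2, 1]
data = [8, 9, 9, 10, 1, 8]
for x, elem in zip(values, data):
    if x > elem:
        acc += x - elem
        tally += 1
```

Let's trace through this code step by step.

Initialize: acc = 0
Initialize: tally = 0
Initialize: values = [4, 7, 2, 8, 2, 1]
Initialize: data = [8, 9, 9, 10, 1, 8]
Entering loop: for x, elem in zip(values, data):

After execution: acc = 1
1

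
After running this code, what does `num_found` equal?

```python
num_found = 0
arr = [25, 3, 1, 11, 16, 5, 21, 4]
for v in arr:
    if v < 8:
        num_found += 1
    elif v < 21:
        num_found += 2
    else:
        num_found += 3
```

Let's trace through this code step by step.

Initialize: num_found = 0
Initialize: arr = [25, 3, 1, 11, 16, 5, 21, 4]
Entering loop: for v in arr:

After execution: num_found = 14
14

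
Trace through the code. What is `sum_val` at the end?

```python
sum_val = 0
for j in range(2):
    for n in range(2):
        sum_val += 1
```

Let's trace through this code step by step.

Initialize: sum_val = 0
Entering loop: for j in range(2):

After execution: sum_val = 4
4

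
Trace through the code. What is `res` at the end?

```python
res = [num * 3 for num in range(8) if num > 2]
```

Let's trace through this code step by step.

Initialize: res = [num * 3 for num in range(8) if num > 2]

After execution: res = [9, 12, 15, 18, 21]
[9, 12, 15, 18, 21]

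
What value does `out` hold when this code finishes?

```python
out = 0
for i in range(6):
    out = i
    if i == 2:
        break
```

Let's trace through this code step by step.

Initialize: out = 0
Entering loop: for i in range(6):

After execution: out = 2
2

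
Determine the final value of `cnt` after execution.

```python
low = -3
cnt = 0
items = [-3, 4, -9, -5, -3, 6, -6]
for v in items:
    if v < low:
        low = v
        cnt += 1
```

Let's trace through this code step by step.

Initialize: low = -3
Initialize: cnt = 0
Initialize: items = [-3, 4, -9, -5, -3, 6, -6]
Entering loop: for v in items:

After execution: cnt = 1
1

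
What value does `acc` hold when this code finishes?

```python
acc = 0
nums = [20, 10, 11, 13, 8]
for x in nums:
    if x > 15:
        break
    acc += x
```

Let's trace through this code step by step.

Initialize: acc = 0
Initialize: nums = [20, 10, 11, 13, 8]
Entering loop: for x in nums:

After execution: acc = 0
0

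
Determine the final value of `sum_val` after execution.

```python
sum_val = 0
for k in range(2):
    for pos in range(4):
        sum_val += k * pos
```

Let's trace through this code step by step.

Initialize: sum_val = 0
Entering loop: for k in range(2):

After execution: sum_val = 6
6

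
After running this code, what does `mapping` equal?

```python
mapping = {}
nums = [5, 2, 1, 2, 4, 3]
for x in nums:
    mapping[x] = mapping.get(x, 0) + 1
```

Let's trace through this code step by step.

Initialize: mapping = {}
Initialize: nums = [5, 2, 1, 2, 4, 3]
Entering loop: for x in nums:

After execution: mapping = {5: 1, 2: 2, 1: 1, 4: 1, 3: 1}
{5: 1, 2: 2, 1: 1, 4: 1, 3: 1}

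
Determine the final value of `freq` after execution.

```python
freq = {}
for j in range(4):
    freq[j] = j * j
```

Let's trace through this code step by step.

Initialize: freq = {}
Entering loop: for j in range(4):

After execution: freq = {0: 0, 1: 1, 2: 4, 3: 9}
{0: 0, 1: 1, 2: 4, 3: 9}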